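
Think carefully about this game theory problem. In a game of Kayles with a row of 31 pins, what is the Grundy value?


Kayles: a move removes 1 or 2 adjacent pins from a contiguous row.
Removing pins from a row of k leaves two independent rows (a, b) with a + b = k - 1 (one pin) or a + b = k - 2 (two pins); an end removal gives a = 0.
By Sprague-Grundy, G(k) = mex{ G(a) XOR G(b) } over all these splits. G(0) = 0.
G(1): splits (0,0):0^0=0 -> mex({0}) = 1
G(2): splits (0,1):0^1=1 (0,0):0^0=0 -> mex({0, 1}) = 2
G(3): splits (0,2):0^2=2 (1,1):1^1=0 (0,1):0^1=1 -> mex({0, 1, 2}) = 3
G(4): splits (0,3):0^3=3 (1,2):1^2=3 (0,2):0^2=2 (1,1):1^1=0 -> mex({0, 2, 3}) = 1
G(5): splits (0,4):0^1=1 (1,3):1^3=2 (2,2):2^2=0 (0,3):0^3=3 (1,2):1^2=3 -> mex({0, 1, 2, 3}) = 4
G(6) = mex({0, 1, 2, 4}) = 3
G(7) = mex({0, 1, 3, 4, 5}) = 2
G(8) = mex({0, 2, 3, 5, 6}) = 1
G(9) = mex({0, 1, 2, 3, 6, 7}) = 4
G(10) = mex({0, 1, 3, 4, 5, 7}) = 2
G(11) = mex({0, 1, 2, 3, 4, 5}) = 6
G(12) = mex({0, 1, 2, 3, 5, 6, 7}) = 4
G(13) = mex({0, 2, 3, 4, 6, 7}) = 1
G(14) = mex({0, 1, 4, 5, 6, 7}) = 2
G(15) = mex({0, 1, 2, 3, 4, 5, 6}) = 7
G(16) = mex({0, 2, 3, 5, 6, 7}) = 1
G(17) = mex({0, 1, 2, 3, 5, 6, 7}) = 4
G(18) = mex({0, 1, 2, 4, 5, 6}) = 3
G(19) = mex({0, 1, 3, 4, 5, 7}) = 2
G(20) = mex({0, 2, 3, 4, 5, 6, 7}) = 1
G(21) = mex({0, 1, 2, 3, 5, 6, 7}) = 4
G(22) = mex({0, 1, 2, 3, 4, 5, 7}) = 6
G(23) = mex({0, 1, 2, 3, 4, 5, 6}) = 7
G(24) = mex({0, 1, 2, 3, 5, 6, 7}) = 4
G(25) = mex({0, 2, 3, 4, 6, 7}) = 1
G(26) = mex({0, 1, 3, 4, 5, 6, 7}) = 2
G(27) = mex({0, 1, 2, 3, 4, 5, 6, 7}) = 8
G(28) = mex({0, 1, 2, 3, 4, 6, 7, 8}) = 5
G(29) = mex({0, 1, 2, 3, 5, 6, 7, 8, 9}) = 4
G(30) = mex({0, 1, 2, 3, 4, 5, 6, 9, 10}) = 7
G(31) = mex({0, 1, 3, 4, 5, 7, 10, 11}) = 2
Therefore G(31) = 2.

2


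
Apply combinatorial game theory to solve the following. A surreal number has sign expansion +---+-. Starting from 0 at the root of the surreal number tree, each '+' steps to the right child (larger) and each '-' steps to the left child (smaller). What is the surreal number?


Sign expansion: +---+-
Rule: track bounds (lo, hi), initially (-inf, +inf). On '+', the current value becomes lo and we move to the simplest number in (value, hi): value + 1 if hi = +inf, otherwise the midpoint (value + hi)/2. On '-', the current value becomes hi and we move to value - 1 if lo = -inf, otherwise the midpoint (lo + value)/2.
Start at 0.
Step 1: sign = +, move right. Bounds: (0, +inf). Value = 1
Step 2: sign = -, move left. Bounds: (0, 1). Value = 1/2
Step 3: sign = -, move left. Bounds: (0, 1/2). Value = 1/4
Step 4: sign = -, move left. Bounds: (0, 1/4). Value = 1/8
Step 5: sign = +, move right. Bounds: (1/8, 1/4). Value = 3/16
Step 6: sign = -, move left. Bounds: (1/8, 3/16). Value = 5/32
The surreal number with sign expansion +---+- is 5/32.

5/32


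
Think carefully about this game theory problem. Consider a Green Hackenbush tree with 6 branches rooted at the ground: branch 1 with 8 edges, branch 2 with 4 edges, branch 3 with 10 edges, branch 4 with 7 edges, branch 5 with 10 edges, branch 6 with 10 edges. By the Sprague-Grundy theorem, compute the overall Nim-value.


The tree has 6 branches from the ground vertex.
In Green Hackenbush, the Nim-value of a simple path of length k is k.
Branch 1: length 8, Nim-value = 8
Branch 2: length 4, Nim-value = 4
Branch 3: length 10, Nim-value = 10
Branch 4: length 7, Nim-value = 7
Branch 5: length 10, Nim-value = 10
Branch 6: length 10, Nim-value = 10
Total Nim-value = XOR of all branch values:
0 XOR 8 = 8
8 XOR 4 = 12
12 XOR 10 = 6
6 XOR 7 = 1
1 XOR 10 = 11
11 XOR 10 = 1
Nim-value of the tree = 1

1


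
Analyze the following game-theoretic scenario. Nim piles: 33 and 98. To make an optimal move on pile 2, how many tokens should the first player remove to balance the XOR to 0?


Piles: 33 and 98
Current XOR: 33 XOR 98 = 67 (non-zero, so this is an N-position).
To make the XOR zero, we need to find a move that balances the piles.
For pile 2 (size 98): target = 98 XOR 67 = 33
We reduce pile 2 from 98 to 33.
Tokens removed: 98 - 33 = 65
Verification: 33 XOR 33 = 0

65


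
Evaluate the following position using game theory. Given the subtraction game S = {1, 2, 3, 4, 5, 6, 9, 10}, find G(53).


The subtraction set is S = {1, 2, 3, 4, 5, 6, 9, 10}.
G(k) = mex{ G(k - s) : s in S, s <= k }. We compute iteratively: G(0) = 0.
G(1) = mex({0}) = 1
G(2) = mex({0, 1}) = 2
G(3) = mex({0, 1, 2}) = 3
G(4) = mex({0, 1, 2, 3}) = 4
G(5) = mex({0, 1, 2, 3, 4}) = 5
G(6) = mex({0, 1, 2, 3, 4, 5}) = 6
G(7) = mex({1, 2, 3, 4, 5, 6}) = 0
G(8) = mex({0, 2, 3, 4, 5, 6}) = 1
G(9) = mex({0, 1, 3, 4, 5, 6}) = 2
G(10) = mex({0, 1, 2, 4, 5, 6}) = 3
G(11) = mex({0, 1, 2, 3, 5, 6}) = 4
G(12) = mex({0, 1, 2, 3, 4, 6}) = 5
G(13) = mex({0, 1, 2, 3, 4, 5}) = 6
G(14) = mex({1, 2, 3, 4, 5, 6}) = 0
G(15) = mex({0, 2, 3, 4, 5, 6}) = 1
G(16) = mex({0, 1, 3, 4, 5, 6}) = 2
Observe that G(7)..G(16) = 0, 1, 2, 3, 4, 5, 6, 0, 1, 2 repeats G(0)..G(9) = 0, 1, 2, 3, 4, 5, 6, 0, 1, 2.
For k >= max(S) = 10, G(k) is determined by the previous 10 values G(k-10)..G(k-1); a window of 10 consecutive values has recurred shifted by 7, so by induction G(k + 7) = G(k) for all k >= 0: the sequence is periodic from the start with period 7.
One period: G(0..6) = 0, 1, 2, 3, 4, 5, 6.
53 mod 7 = 4, so G(53) = G(4) = 4.

4


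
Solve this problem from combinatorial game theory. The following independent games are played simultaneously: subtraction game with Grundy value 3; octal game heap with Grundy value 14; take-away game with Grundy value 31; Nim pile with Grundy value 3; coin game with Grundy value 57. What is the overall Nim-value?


By the Sprague-Grundy theorem, the Grundy value of a sum of games is the XOR of individual Grundy values.
subtraction game: Grundy value = 3. Running XOR: 0 XOR 3 = 3
octal game heap: Grundy value = 14. Running XOR: 3 XOR 14 = 13
take-away game: Grundy value = 31. Running XOR: 13 XOR 31 = 18
Nim pile: Grundy value = 3. Running XOR: 18 XOR 3 = 17
coin game: Grundy value = 57. Running XOR: 17 XOR 57 = 40
The combined Grundy value is 40.

40


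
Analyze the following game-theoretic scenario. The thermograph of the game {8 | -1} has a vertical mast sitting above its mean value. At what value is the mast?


Game = {8 | -1}, a switch {a | b} with numbers a > b.
Its thermograph has left wall a - t and right wall b + t, which meet at t = (a - b)/2, where both equal (a + b)/2. So the mast (mean value) is at (a + b)/2.
Mean = (8 + (-1))/2 = 7/2 = 7/2

7/2


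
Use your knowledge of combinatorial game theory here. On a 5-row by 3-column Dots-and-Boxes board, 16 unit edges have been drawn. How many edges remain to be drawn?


Grid: 5 x 3 boxes, i.e. 6 rows and 4 columns of dots.
Horizontal edges: (rows + 1) * cols = 6 * 3 = 18
Vertical edges: rows * (cols + 1) = 5 * 4 = 20
Total edges: 18 + 20 = 38
Edges drawn: 16
Remaining: 38 - 16 = 22

22


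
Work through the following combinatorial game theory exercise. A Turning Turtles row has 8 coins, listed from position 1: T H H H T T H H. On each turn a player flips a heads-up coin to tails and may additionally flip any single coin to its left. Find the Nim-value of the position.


Coins: T H H H T T H H
Key fact: a single head at position k behaves exactly like a Nim heap of size k (turning it to T and optionally flipping a coin at j < k corresponds to moving the heap from k to j, or to 0), and heads combine as a disjunctive sum (two heads at the same place would cancel, matching j XOR j = 0). So the Nim-value is the XOR of the 1-indexed positions of the heads.
Face-up positions (1-indexed): [2, 3, 4, 7, 8]
XOR 0 with 2: 0 XOR 2 = 2
XOR 2 with 3: 2 XOR 3 = 1
XOR 1 with 4: 1 XOR 4 = 5
XOR 5 with 7: 5 XOR 7 = 2
XOR 2 with 8: 2 XOR 8 = 10
Nim-value = 10

10


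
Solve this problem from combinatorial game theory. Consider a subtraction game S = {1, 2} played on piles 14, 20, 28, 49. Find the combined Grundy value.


Subtraction set: {1, 2}
For this subtraction set, G(n) = n mod 3 (period = max + 1 = 3).
Pile 1 (size 14): G(14) = 14 mod 3 = 2
Pile 2 (size 20): G(20) = 20 mod 3 = 2
Pile 3 (size 28): G(28) = 28 mod 3 = 1
Pile 4 (size 49): G(49) = 49 mod 3 = 1
Total Grundy value = XOR of all: 2 XOR 2 XOR 1 XOR 1 = 0

0


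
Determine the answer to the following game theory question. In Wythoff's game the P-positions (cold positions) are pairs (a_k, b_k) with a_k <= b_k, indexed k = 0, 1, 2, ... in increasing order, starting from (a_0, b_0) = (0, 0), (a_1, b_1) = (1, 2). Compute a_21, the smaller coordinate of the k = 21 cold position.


By Wythoff's theorem, a_k = floor(k * phi) and b_k = floor(k * phi^2) = a_k + k, where phi = (1 + sqrt(5))/2 is the golden ratio.
phi = (1 + sqrt(5))/2 = 1.618034
k = 21
k * phi = 21 * 1.618034 = 33.978714
a_21 = floor(k * phi) = 33

33


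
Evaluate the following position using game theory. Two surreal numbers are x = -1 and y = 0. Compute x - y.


x = -1, y = 0
x - y = -1 - 0 = -1

-1


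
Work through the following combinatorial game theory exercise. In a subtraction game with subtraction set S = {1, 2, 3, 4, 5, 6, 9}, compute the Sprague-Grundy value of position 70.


The subtraction set is S = {1, 2, 3, 4, 5, 6, 9}.
G(k) = mex{ G(k - s) : s in S, s <= k }. We compute iteratively: G(0) = 0.
G(1) = mex({0}) = 1
G(2) = mex({0, 1}) = 2
G(3) = mex({0, 1, 2}) = 3
G(4) = mex({0, 1, 2, 3}) = 4
G(5) = mex({0, 1, 2, 3, 4}) = 5
G(6) = mex({0, 1, 2, 3, 4, 5}) = 6
G(7) = mex({1, 2, 3, 4, 5, 6}) = 0
G(8) = mex({0, 2, 3, 4, 5, 6}) = 1
G(9) = mex({0, 1, 3, 4, 5, 6}) = 2
G(10) = mex({0, 1, 2, 4, 5, 6}) = 3
G(11) = mex({0, 1, 2, 3, 5, 6}) = 4
G(12) = mex({0, 1, 2, 3, 4, 6}) = 5
G(13) = mex({0, 1, 2, 3, 4, 5}) = 6
G(14) = mex({1, 2, 3, 4, 5, 6}) = 0
G(15) = mex({0, 2, 3, 4, 5, 6}) = 1
Observe that G(7)..G(15) = 0, 1, 2, 3, 4, 5, 6, 0, 1 repeats G(0)..G(8) = 0, 1, 2, 3, 4, 5, 6, 0, 1.
For k >= max(S) = 9, G(k) is determined by the previous 9 values G(k-9)..G(k-1); a window of 9 consecutive values has recurred shifted by 7, so by induction G(k + 7) = G(k) for all k >= 0: the sequence is periodic from the start with period 7.
One period: G(0..6) = 0, 1, 2, 3, 4, 5, 6.
70 mod 7 = 0, so G(70) = G(0) = 0.

0


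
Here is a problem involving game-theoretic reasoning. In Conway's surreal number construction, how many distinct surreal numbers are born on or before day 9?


Day 0: {|} = 0 is born. Count = 1.
Day n: the number of surreal numbers born by day n is 2^(n+1) - 1.
By day 0: 2^1 - 1 = 1
By day 1: 2^2 - 1 = 3
By day 2: 2^3 - 1 = 7
By day 3: 2^4 - 1 = 15
By day 4: 2^5 - 1 = 31
By day 5: 2^6 - 1 = 63
By day 6: 2^7 - 1 = 127
By day 7: 2^8 - 1 = 255
By day 8: 2^9 - 1 = 511
By day 9: 2^10 - 1 = 1023
By day 9: 1023 surreal numbers.

1023


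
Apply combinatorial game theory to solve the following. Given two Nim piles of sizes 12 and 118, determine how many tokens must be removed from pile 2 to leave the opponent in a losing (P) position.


Piles: 12 and 118
Current XOR: 12 XOR 118 = 122 (non-zero, so this is an N-position).
To make the XOR zero, we need to find a move that balances the piles.
For pile 2 (size 118): target = 118 XOR 122 = 12
We reduce pile 2 from 118 to 12.
Tokens removed: 118 - 12 = 106
Verification: 12 XOR 12 = 0

106


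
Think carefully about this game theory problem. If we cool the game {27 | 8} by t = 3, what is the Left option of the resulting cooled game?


Original game: {27 | 8} (a switch {a | b} with a > b).
Cooling by t (for t below the temperature (a - b)/2 = 19/2) taxes each move by t: {a | b} cooled by t is {a - t | b + t}.
Cooling amount: t = 3
Cooled Left option: 27 - 3 = 24
Cooled Right option: 8 + 3 = 11
Cooled game: {24 | 11}
Left option = 24

24


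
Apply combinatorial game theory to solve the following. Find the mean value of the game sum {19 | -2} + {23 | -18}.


G1 = {19 | -2}, G2 = {23 | -18}
Each is a switch {a | b} with numbers a > b; its mean value is (a + b)/2, and mean value is additive over game sums: m(G1 + G2) = m(G1) + m(G2).
Mean of G1 = (19 + (-2))/2 = 17/2 = 17/2
Mean of G2 = (23 + (-18))/2 = 5/2 = 5/2
Mean of G1 + G2 = 17/2 + 5/2 = 11

11


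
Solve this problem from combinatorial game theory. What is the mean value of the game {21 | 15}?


Game = {21 | 15}, a switch {a | b} with numbers a > b.
Its thermograph has left wall a - t and right wall b + t, which meet at t = (a - b)/2, where both equal (a + b)/2. So the mast (mean value) is at (a + b)/2.
Mean = (21 + (15))/2 = 36/2 = 18

18


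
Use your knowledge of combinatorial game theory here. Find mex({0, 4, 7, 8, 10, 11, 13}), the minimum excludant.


Set = {0, 4, 7, 8, 10, 11, 13}
0 is in the set.
1 is NOT in the set. This is the mex.
mex = 1

1


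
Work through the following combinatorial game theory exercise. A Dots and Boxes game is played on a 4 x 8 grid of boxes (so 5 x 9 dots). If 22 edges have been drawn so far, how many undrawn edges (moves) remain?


Grid: 4 x 8 boxes, i.e. 5 rows and 9 columns of dots.
Horizontal edges: (rows + 1) * cols = 5 * 8 = 40
Vertical edges: rows * (cols + 1) = 4 * 9 = 36
Total edges: 40 + 36 = 76
Edges drawn: 22
Remaining: 76 - 22 = 54

54


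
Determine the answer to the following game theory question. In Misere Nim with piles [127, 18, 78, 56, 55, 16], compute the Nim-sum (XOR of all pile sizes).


We need the XOR (exclusive or) of all pile sizes.
After XOR-ing pile 1 (size 127): 0 XOR 127 = 127
After XOR-ing pile 2 (size 18): 127 XOR 18 = 109
After XOR-ing pile 3 (size 78): 109 XOR 78 = 35
After XOR-ing pile 4 (size 56): 35 XOR 56 = 27
After XOR-ing pile 5 (size 55): 27 XOR 55 = 44
After XOR-ing pile 6 (size 16): 44 XOR 16 = 60
The Nim-value of this position is 60.

60


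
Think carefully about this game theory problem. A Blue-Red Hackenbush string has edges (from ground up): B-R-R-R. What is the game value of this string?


Edges (from ground): B-R-R-R
By Berlekamp's sign-expansion rule, a Blue-Red Hackenbush stalk has the value of the surreal number whose sign sequence is the edge sequence with B -> + and R -> -.
Sign sequence: +---
Trace the sign expansion in the surreal number tree, starting from 0:
Edge 1: B (sign +) -> bounds (0, +inf), value = 1
Edge 2: R (sign -) -> bounds (0, 1), value = 1/2
Edge 3: R (sign -) -> bounds (0, 1/2), value = 1/4
Edge 4: R (sign -) -> bounds (0, 1/4), value = 1/8
Game value = 1/8

1/8


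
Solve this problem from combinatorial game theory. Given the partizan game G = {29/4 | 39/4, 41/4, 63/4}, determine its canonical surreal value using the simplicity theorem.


Left options: {29/4}, max = 29/4
Right options: {39/4, 41/4, 63/4}, min = 39/4
All options are numbers and max(Left) < min(Right), so by the simplicity theorem the value is the simplest (earliest-born) number strictly between 29/4 and 39/4.
Integers 8 through 9 all lie strictly between 29/4 and 39/4.
Among integers, the simplest (lowest birthday = smallest |n|; 0 is born on day 0, +-n on day n) is 8.
No non-integer in the interval can be simpler: if x is a non-integer in the interval, then floor(x) or ceil(x) also lies in the interval (the interval contains an integer), and both are proper prefixes of x's sign expansion, i.e. born earlier. So the game value is 8.
Game value = 8

8


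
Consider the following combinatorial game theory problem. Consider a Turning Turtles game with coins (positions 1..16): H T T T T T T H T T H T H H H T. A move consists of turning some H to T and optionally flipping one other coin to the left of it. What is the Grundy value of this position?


Coins: H T T T T T T H T T H T H H H T
Key fact: a single head at position k behaves exactly like a Nim heap of size k (turning it to T and optionally flipping a coin at j < k corresponds to moving the heap from k to j, or to 0), and heads combine as a disjunctive sum (two heads at the same place would cancel, matching j XOR j = 0). So the Nim-value is the XOR of the 1-indexed positions of the heads.
Face-up positions (1-indexed): [1, 8, 11, 13, 14, 15]
XOR 0 with 1: 0 XOR 1 = 1
XOR 1 with 8: 1 XOR 8 = 9
XOR 9 with 11: 9 XOR 11 = 2
XOR 2 with 13: 2 XOR 13 = 15
XOR 15 with 14: 15 XOR 14 = 1
XOR 1 with 15: 1 XOR 15 = 14
Nim-value = 14

14


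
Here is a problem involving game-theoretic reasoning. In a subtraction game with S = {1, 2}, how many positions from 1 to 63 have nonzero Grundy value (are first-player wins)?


Subtraction set S = {1, 2}, so G(n) = n mod 3.
G(n) = 0 when n is a multiple of 3.
Multiples of 3 in [1, 63]: 21
N-positions (nonzero Grundy) = 63 - 21 = 42

42


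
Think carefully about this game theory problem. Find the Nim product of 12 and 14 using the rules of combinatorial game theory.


Nim multiplication is bilinear over XOR: (u XOR v) * w = (u*w) XOR (v*w).
So we split each operand into its bit components and XOR the pairwise Nim products.
12 = 4 + 8 (as XOR of powers of 2).
14 = 2 + 4 + 8 (as XOR of powers of 2).
Using the standard Nim-product table on single bits:
  2*2 = 3,   2*4 = 8,   2*8 = 12,
  4*4 = 6,   4*8 = 11,  8*8 = 13,
and  1*x = x (identity), k*l = l*k (commutative).
Pairwise Nim products:
  4 * 2 = 8
  4 * 4 = 6
  4 * 8 = 11
  8 * 2 = 12
  8 * 4 = 11
  8 * 8 = 13
XOR them: 8 XOR 6 XOR 11 XOR 12 XOR 11 XOR 13 = 15.
Result: 12 * 14 = 15 (in Nim).

15


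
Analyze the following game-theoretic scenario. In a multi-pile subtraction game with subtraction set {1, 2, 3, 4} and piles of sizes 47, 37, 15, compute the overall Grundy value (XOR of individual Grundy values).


Subtraction set: {1, 2, 3, 4}
For this subtraction set, G(n) = n mod 5 (period = max + 1 = 5).
Pile 1 (size 47): G(47) = 47 mod 5 = 2
Pile 2 (size 37): G(37) = 37 mod 5 = 2
Pile 3 (size 15): G(15) = 15 mod 5 = 0
Total Grundy value = XOR of all: 2 XOR 2 XOR 0 = 0

0


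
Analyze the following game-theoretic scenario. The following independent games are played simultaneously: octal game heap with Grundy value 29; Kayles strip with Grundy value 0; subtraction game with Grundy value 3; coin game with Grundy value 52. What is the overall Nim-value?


By the Sprague-Grundy theorem, the Grundy value of a sum of games is the XOR of individual Grundy values.
octal game heap: Grundy value = 29. Running XOR: 0 XOR 29 = 29
Kayles strip: Grundy value = 0. Running XOR: 29 XOR 0 = 29
subtraction game: Grundy value = 3. Running XOR: 29 XOR 3 = 30
coin game: Grundy value = 52. Running XOR: 30 XOR 52 = 42
The combined Grundy value is 42.

42


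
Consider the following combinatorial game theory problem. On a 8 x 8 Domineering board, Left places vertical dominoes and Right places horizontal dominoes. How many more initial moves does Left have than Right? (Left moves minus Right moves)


Board is 8 x 8 (rows x cols).
Left (vertical) placements: (rows-1) * cols = 7 * 8 = 56
Right (horizontal) placements: rows * (cols-1) = 8 * 7 = 56
Advantage = Left - Right = 56 - 56 = 0

0


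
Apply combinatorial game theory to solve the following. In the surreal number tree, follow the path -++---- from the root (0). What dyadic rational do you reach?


Sign expansion: -++----
Rule: track bounds (lo, hi), initially (-inf, +inf). On '+', the current value becomes lo and we move to the simplest number in (value, hi): value + 1 if hi = +inf, otherwise the midpoint (value + hi)/2. On '-', the current value becomes hi and we move to value - 1 if lo = -inf, otherwise the midpoint (lo + value)/2.
Start at 0.
Step 1: sign = -, move left. Bounds: (-inf, 0). Value = -1
Step 2: sign = +, move right. Bounds: (-1, 0). Value = -1/2
Step 3: sign = +, move right. Bounds: (-1/2, 0). Value = -1/4
Step 4: sign = -, move left. Bounds: (-1/2, -1/4). Value = -3/8
Step 5: sign = -, move left. Bounds: (-1/2, -3/8). Value = -7/16
Step 6: sign = -, move left. Bounds: (-1/2, -7/16). Value = -15/32
Step 7: sign = -, move left. Bounds: (-1/2, -15/32). Value = -31/64
The surreal number with sign expansion -++---- is -31/64.

-31/64


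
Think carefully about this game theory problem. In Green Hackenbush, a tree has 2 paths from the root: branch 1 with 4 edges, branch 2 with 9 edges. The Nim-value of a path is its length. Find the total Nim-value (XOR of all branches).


The tree has 2 branches from the ground vertex.
In Green Hackenbush, the Nim-value of a simple path of length k is k.
Branch 1: length 4, Nim-value = 4
Branch 2: length 9, Nim-value = 9
Total Nim-value = XOR of all branch values:
0 XOR 4 = 4
4 XOR 9 = 13
Nim-value of the tree = 13

13


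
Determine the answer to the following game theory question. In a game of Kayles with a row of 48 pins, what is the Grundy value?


Kayles: a move removes 1 or 2 adjacent pins from a contiguous row.
Removing pins from a row of k leaves two independent rows (a, b) with a + b = k - 1 (one pin) or a + b = k - 2 (two pins); an end removal gives a = 0.
By Sprague-Grundy, G(k) = mex{ G(a) XOR G(b) } over all these splits. G(0) = 0.
G(1): splits (0,0):0^0=0 -> mex({0}) = 1
G(2): splits (0,1):0^1=1 (0,0):0^0=0 -> mex({0, 1}) = 2
G(3): splits (0,2):0^2=2 (1,1):1^1=0 (0,1):0^1=1 -> mex({0, 1, 2}) = 3
G(4): splits (0,3):0^3=3 (1,2):1^2=3 (0,2):0^2=2 (1,1):1^1=0 -> mex({0, 2, 3}) = 1
G(5): splits (0,4):0^1=1 (1,3):1^3=2 (2,2):2^2=0 (0,3):0^3=3 (1,2):1^2=3 -> mex({0, 1, 2, 3}) = 4
G(6) = mex({0, 1, 2, 4}) = 3
G(7) = mex({0, 1, 3, 4, 5}) = 2
G(8) = mex({0, 2, 3, 5, 6}) = 1
G(9) = mex({0, 1, 2, 3, 6, 7}) = 4
G(10) = mex({0, 1, 3, 4, 5, 7}) = 2
G(11) = mex({0, 1, 2, 3, 4, 5}) = 6
G(12) = mex({0, 1, 2, 3, 5, 6, 7}) = 4
G(13) = mex({0, 2, 3, 4, 6, 7}) = 1
G(14) = mex({0, 1, 4, 5, 6, 7}) = 2
G(15) = mex({0, 1, 2, 3, 4, 5, 6}) = 7
G(16) = mex({0, 2, 3, 5, 6, 7}) = 1
G(17) = mex({0, 1, 2, 3, 5, 6, 7}) = 4
G(18) = mex({0, 1, 2, 4, 5, 6}) = 3
G(19) = mex({0, 1, 3, 4, 5, 7}) = 2
G(20) = mex({0, 2, 3, 4, 5, 6, 7}) = 1
G(21) = mex({0, 1, 2, 3, 5, 6, 7}) = 4
G(22) = mex({0, 1, 2, 3, 4, 5, 7}) = 6
G(23) = mex({0, 1, 2, 3, 4, 5, 6}) = 7
G(24) = mex({0, 1, 2, 3, 5, 6, 7}) = 4
G(25) = mex({0, 2, 3, 4, 6, 7}) = 1
G(26) = mex({0, 1, 3, 4, 5, 6, 7}) = 2
G(27) = mex({0, 1, 2, 3, 4, 5, 6, 7}) = 8
G(28) = mex({0, 1, 2, 3, 4, 6, 7, 8}) = 5
G(29) = mex({0, 1, 2, 3, 5, 6, 7, 8, 9}) = 4
G(30) = mex({0, 1, 2, 3, 4, 5, 6, 9, 10}) = 7
G(31) = mex({0, 1, 3, 4, 5, 7, 10, 11}) = 2
G(32) = mex({0, 2, 3, 4, 5, 6, 7, 9, 11}) = 1
G(33) = mex({0, 1, 2, 3, 4, 5, 6, 7, 9, 12}) = 8
G(34) = mex({0, 1, 2, 3, 4, 5, 7, 8, 11, 12}) = 6
G(35) = mex({0, 1, 2, 3, 4, 5, 6, 8, 9, 10, 11}) = 7
G(36) = mex({0, 1, 2, 3, 5, 6, 7, 9, 10}) = 4
G(37) = mex({0, 2, 3, 4, 6, 7, 9, 10, 11, 12}) = 1
G(38) = mex({0, 1, 3, 4, 5, 6, 7, 9, 10, 11, 12}) = 2
G(39) = mex({0, 1, 2, 4, 5, 6, 7, 9, 10, 12, 14}) = 3
G(40) = mex({0, 2, 3, 4, 6, 7, 11, 12, 14}) = 1
G(41) = mex({0, 1, 2, 3, 5, 6, 7, 9, 10, 11, 12}) = 4
G(42) = mex({0, 1, 2, 3, 4, 5, 6, 9, 10}) = 7
G(43) = mex({0, 1, 3, 4, 5, 7, 9, 10, 12, 15}) = 2
G(44) = mex({0, 2, 3, 4, 5, 6, 7, 9, 10, 12, 15}) = 1
G(45) = mex({0, 1, 2, 3, 4, 5, 6, 7, 9, 10, 12, 14}) = 8
G(46) = mex({0, 1, 3, 4, 5, 7, 8, 11, 12, 14}) = 2
G(47) = mex({0, 1, 2, 3, 4, 5, 6, 8, 9, 10, 11, 12}) = 7
G(48) = mex({0, 1, 2, 3, 5, 6, 7, 9, 10}) = 4
Therefore G(48) = 4.

4


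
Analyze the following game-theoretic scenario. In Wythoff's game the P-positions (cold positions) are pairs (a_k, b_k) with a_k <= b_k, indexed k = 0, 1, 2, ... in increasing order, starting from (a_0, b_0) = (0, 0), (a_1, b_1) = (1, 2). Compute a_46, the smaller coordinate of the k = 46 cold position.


By Wythoff's theorem, a_k = floor(k * phi) and b_k = floor(k * phi^2) = a_k + k, where phi = (1 + sqrt(5))/2 is the golden ratio.
phi = (1 + sqrt(5))/2 = 1.618034
k = 46
k * phi = 46 * 1.618034 = 74.429563
a_46 = floor(k * phi) = 74

74


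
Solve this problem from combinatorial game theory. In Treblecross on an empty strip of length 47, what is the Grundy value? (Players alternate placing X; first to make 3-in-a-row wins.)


Treblecross: place X on empty cells; 3-in-a-row wins.
Playing within two cells of an existing X lets the opponent win at once, so sensible play treats the cells i-2..i+2 around each X as dead. The player left with no safe cell loses, so this is a normal-play take-away game on strips of safe cells.
Placing X at cell i (0-indexed) of a strip of k safe cells leaves independent strips of sizes max(0, i-2) and max(0, k-i-3). Hence G(k) = mex{ G(max(0,i-2)) XOR G(max(0,k-i-3)) : 0 <= i < k }, with G(0) = 0.
G(1): splits (0,0):0^0=0 -> mex({0}) = 1
G(2): splits (0,0):0^0=0 -> mex({0}) = 1
G(3): splits (0,0):0^0=0 -> mex({0}) = 1
G(4): splits (0,1):0^1=1 (0,0):0^0=0 -> mex({0, 1}) = 2
G(5): splits (0,2):0^1=1 (0,1):0^1=1 (0,0):0^0=0 -> mex({0, 1}) = 2
G(6) = mex({1}) = 0
G(7) = mex({0, 1, 2}) = 3
G(8) = mex({0, 1, 2}) = 3
G(9) = mex({0, 2}) = 1
G(10) = mex({0, 2, 3}) = 1
G(11) = mex({0, 3}) = 1
G(12) = mex({1, 3}) = 0
G(13) = mex({0, 1, 2, 3}) = 4
G(14) = mex({0, 1, 2}) = 3
G(15) = mex({0, 1, 2}) = 3
G(16) = mex({0, 1, 2, 4}) = 3
G(17) = mex({0, 1, 3, 4}) = 2
G(18) = mex({0, 1, 3, 4}) = 2
G(19) = mex({0, 1, 3, 5}) = 2
G(20) = mex({0, 1, 2, 3, 5}) = 4
G(21) = mex({0, 1, 2, 3, 5}) = 4
G(22) = mex({1, 2, 6}) = 0
G(23) = mex({0, 1, 2, 3, 4, 6}) = 5
G(24) = mex({0, 1, 2, 3, 4}) = 5
G(25) = mex({0, 1, 3, 4, 7}) = 2
G(26) = mex({0, 1, 3, 4, 5, 7}) = 2
G(27) = mex({0, 1, 3, 5}) = 2
G(28) = mex({0, 1, 2, 5}) = 3
G(29) = mex({0, 1, 2, 4, 5, 6}) = 3
G(30) = mex({1, 2, 4, 6}) = 0
G(31) = mex({0, 1, 2, 3, 4, 6}) = 5
G(32) = mex({1, 2, 3, 4, 7}) = 0
G(33) = mex({0, 3, 7}) = 1
G(34) = mex({0, 2, 3, 5, 7}) = 1
G(35) = mex({0, 2, 3, 5, 6}) = 1
G(36) = mex({0, 1, 2, 5, 6}) = 3
G(37) = mex({0, 1, 2, 4, 5, 6}) = 3
G(38) = mex({0, 1, 2, 4}) = 3
G(39) = mex({0, 1, 2, 3, 4, 7}) = 5
G(40) = mex({0, 1, 2, 3, 4, 5, 7}) = 6
G(41) = mex({0, 1, 2, 3, 5, 7}) = 4
G(42) = mex({0, 1, 2, 3, 5, 6, 7}) = 4
G(43) = mex({0, 2, 3, 5, 6}) = 1
G(44) = mex({1, 2, 3, 4, 5, 6}) = 0
G(45) = mex({0, 1, 2, 3, 4, 6, 7}) = 5
G(46) = mex({0, 1, 2, 3, 4, 7}) = 5
G(47) = mex({0, 1, 2, 3, 4, 5, 7}) = 6
Therefore G(47) = 6.

6


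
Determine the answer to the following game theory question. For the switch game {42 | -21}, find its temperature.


The game is {42 | -21}, a switch {a | b} with numbers a > b.
Cooling {a | b} by t gives {a - t | b + t}, which stops being hot when a - t = b + t, i.e. at t = (a - b)/2. So the temperature of a switch is (a - b)/2.
Temperature = (Left option - Right option) / 2
= (42 - (-21)) / 2
= 63 / 2
= 63/2

63/2


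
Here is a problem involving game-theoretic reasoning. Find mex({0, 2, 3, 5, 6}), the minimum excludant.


Set = {0, 2, 3, 5, 6}
0 is in the set.
1 is NOT in the set. This is the mex.
mex = 1

1


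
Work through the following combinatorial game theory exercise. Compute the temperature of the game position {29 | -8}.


The game is {29 | -8}, a switch {a | b} with numbers a > b.
Cooling {a | b} by t gives {a - t | b + t}, which stops being hot when a - t = b + t, i.e. at t = (a - b)/2. So the temperature of a switch is (a - b)/2.
Temperature = (Left option - Right option) / 2
= (29 - (-8)) / 2
= 37 / 2
= 37/2

37/2


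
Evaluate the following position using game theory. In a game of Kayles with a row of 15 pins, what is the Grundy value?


Kayles: a move removes 1 or 2 adjacent pins from a contiguous row.
Removing pins from a row of k leaves two independent rows (a, b) with a + b = k - 1 (one pin) or a + b = k - 2 (two pins); an end removal gives a = 0.
By Sprague-Grundy, G(k) = mex{ G(a) XOR G(b) } over all these splits. G(0) = 0.
G(1): splits (0,0):0^0=0 -> mex({0}) = 1
G(2): splits (0,1):0^1=1 (0,0):0^0=0 -> mex({0, 1}) = 2
G(3): splits (0,2):0^2=2 (1,1):1^1=0 (0,1):0^1=1 -> mex({0, 1, 2}) = 3
G(4): splits (0,3):0^3=3 (1,2):1^2=3 (0,2):0^2=2 (1,1):1^1=0 -> mex({0, 2, 3}) = 1
G(5): splits (0,4):0^1=1 (1,3):1^3=2 (2,2):2^2=0 (0,3):0^3=3 (1,2):1^2=3 -> mex({0, 1, 2, 3}) = 4
G(6) = mex({0, 1, 2, 4}) = 3
G(7) = mex({0, 1, 3, 4, 5}) = 2
G(8) = mex({0, 2, 3, 5, 6}) = 1
G(9) = mex({0, 1, 2, 3, 6, 7}) = 4
G(10) = mex({0, 1, 3, 4, 5, 7}) = 2
G(11) = mex({0, 1, 2, 3, 4, 5}) = 6
G(12) = mex({0, 1, 2, 3, 5, 6, 7}) = 4
G(13) = mex({0, 2, 3, 4, 6, 7}) = 1
G(14) = mex({0, 1, 4, 5, 6, 7}) = 2
G(15) = mex({0, 1, 2, 3, 4, 5, 6}) = 7
Therefore G(15) = 7.

7


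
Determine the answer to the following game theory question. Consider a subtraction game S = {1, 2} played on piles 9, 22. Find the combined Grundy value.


Subtraction set: {1, 2}
For this subtraction set, G(n) = n mod 3 (period = max + 1 = 3).
Pile 1 (size 9): G(9) = 9 mod 3 = 0
Pile 2 (size 22): G(22) = 22 mod 3 = 1
Total Grundy value = XOR of all: 0 XOR 1 = 1

1


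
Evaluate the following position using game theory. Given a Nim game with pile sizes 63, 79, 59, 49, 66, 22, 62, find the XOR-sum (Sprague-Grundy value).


We need the XOR (exclusive or) of all pile sizes.
After XOR-ing pile 1 (size 63): 0 XOR 63 = 63
After XOR-ing pile 2 (size 79): 63 XOR 79 = 112
After XOR-ing pile 3 (size 59): 112 XOR 59 = 75
After XOR-ing pile 4 (size 49): 75 XOR 49 = 122
After XOR-ing pile 5 (size 66): 122 XOR 66 = 56
After XOR-ing pile 6 (size 22): 56 XOR 22 = 46
After XOR-ing pile 7 (size 62): 46 XOR 62 = 16
The Nim-value of this position is 16.

16


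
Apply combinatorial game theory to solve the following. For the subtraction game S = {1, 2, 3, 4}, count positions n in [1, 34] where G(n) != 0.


Subtraction set S = {1, 2, 3, 4}, so G(n) = n mod 5.
G(n) = 0 when n is a multiple of 5.
Multiples of 5 in [1, 34]: 6
N-positions (nonzero Grundy) = 34 - 6 = 28

28


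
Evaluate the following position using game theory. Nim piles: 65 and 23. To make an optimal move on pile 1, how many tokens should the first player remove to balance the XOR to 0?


Piles: 65 and 23
Current XOR: 65 XOR 23 = 86 (non-zero, so this is an N-position).
To make the XOR zero, we need to find a move that balances the piles.
For pile 1 (size 65): target = 65 XOR 86 = 23
We reduce pile 1 from 65 to 23.
Tokens removed: 65 - 23 = 42
Verification: 23 XOR 23 = 0

42


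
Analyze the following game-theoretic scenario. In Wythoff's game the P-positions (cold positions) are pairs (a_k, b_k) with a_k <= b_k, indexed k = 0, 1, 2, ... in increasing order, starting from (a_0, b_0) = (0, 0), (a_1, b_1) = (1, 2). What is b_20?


By Wythoff's theorem, a_k = floor(k * phi) and b_k = floor(k * phi^2) = a_k + k, where phi = (1 + sqrt(5))/2 is the golden ratio.
phi = (1 + sqrt(5))/2 = 1.618034
phi^2 = phi + 1 = 2.618034
k = 20
k * phi^2 = 20 * 2.618034 = 52.360680
b_20 = floor(k * phi^2) = 52 (check: a_20 + k = 32 + 20 = 52)

52


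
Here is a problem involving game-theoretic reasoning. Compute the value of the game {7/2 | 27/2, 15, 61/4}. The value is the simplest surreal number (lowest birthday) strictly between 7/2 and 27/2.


Left options: {7/2}, max = 7/2
Right options: {27/2, 15, 61/4}, min = 27/2
All options are numbers and max(Left) < min(Right), so by the simplicity theorem the value is the simplest (earliest-born) number strictly between 7/2 and 27/2.
Integers 4 through 13 all lie strictly between 7/2 and 27/2.
Among integers, the simplest (lowest birthday = smallest |n|; 0 is born on day 0, +-n on day n) is 4.
No non-integer in the interval can be simpler: if x is a non-integer in the interval, then floor(x) or ceil(x) also lies in the interval (the interval contains an integer), and both are proper prefixes of x's sign expansion, i.e. born earlier. So the game value is 4.
Game value = 4

4


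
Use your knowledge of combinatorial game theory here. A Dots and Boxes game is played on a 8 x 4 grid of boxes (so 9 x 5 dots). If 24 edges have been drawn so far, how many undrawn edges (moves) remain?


Grid: 8 x 4 boxes, i.e. 9 rows and 5 columns of dots.
Horizontal edges: (rows + 1) * cols = 9 * 4 = 36
Vertical edges: rows * (cols + 1) = 8 * 5 = 40
Total edges: 36 + 40 = 76
Edges drawn: 24
Remaining: 76 - 24 = 52

52


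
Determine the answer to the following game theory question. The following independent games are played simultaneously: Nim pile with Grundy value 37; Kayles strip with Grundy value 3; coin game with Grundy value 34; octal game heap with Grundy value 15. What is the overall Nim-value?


By the Sprague-Grundy theorem, the Grundy value of a sum of games is the XOR of individual Grundy values.
Nim pile: Grundy value = 37. Running XOR: 0 XOR 37 = 37
Kayles strip: Grundy value = 3. Running XOR: 37 XOR 3 = 38
coin game: Grundy value = 34. Running XOR: 38 XOR 34 = 4
octal game heap: Grundy value = 15. Running XOR: 4 XOR 15 = 11
The combined Grundy value is 11.

11


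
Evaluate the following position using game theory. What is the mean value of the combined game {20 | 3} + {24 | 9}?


G1 = {20 | 3}, G2 = {24 | 9}
Each is a switch {a | b} with numbers a > b; its mean value is (a + b)/2, and mean value is additive over game sums: m(G1 + G2) = m(G1) + m(G2).
Mean of G1 = (20 + (3))/2 = 23/2 = 23/2
Mean of G2 = (24 + (9))/2 = 33/2 = 33/2
Mean of G1 + G2 = 23/2 + 33/2 = 28

28


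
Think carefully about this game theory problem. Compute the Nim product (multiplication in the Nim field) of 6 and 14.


Nim multiplication is bilinear over XOR: (u XOR v) * w = (u*w) XOR (v*w).
So we split each operand into its bit components and XOR the pairwise Nim products.
6 = 2 + 4 (as XOR of powers of 2).
14 = 2 + 4 + 8 (as XOR of powers of 2).
Using the standard Nim-product table on single bits:
  2*2 = 3,   2*4 = 8,   2*8 = 12,
  4*4 = 6,   4*8 = 11,  8*8 = 13,
and  1*x = x (identity), k*l = l*k (commutative).
Pairwise Nim products:
  2 * 2 = 3
  2 * 4 = 8
  2 * 8 = 12
  4 * 2 = 8
  4 * 4 = 6
  4 * 8 = 11
XOR them: 3 XOR 8 XOR 12 XOR 8 XOR 6 XOR 11 = 2.
Result: 6 * 14 = 2 (in Nim).

2


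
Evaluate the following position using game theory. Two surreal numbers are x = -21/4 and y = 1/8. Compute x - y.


x = -21/4, y = 1/8
Converting to common denominator: 8
x = -42/8, y = 1/8
x - y = -21/4 - 1/8 = -43/8

-43/8


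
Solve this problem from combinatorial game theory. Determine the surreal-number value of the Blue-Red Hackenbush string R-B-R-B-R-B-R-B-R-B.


Edges (from ground): R-B-R-B-R-B-R-B-R-B
By Berlekamp's sign-expansion rule, a Blue-Red Hackenbush stalk has the value of the surreal number whose sign sequence is the edge sequence with B -> + and R -> -.
Sign sequence: -+-+-+-+-+
Trace the sign expansion in the surreal number tree, starting from 0:
Edge 1: R (sign -) -> bounds (-inf, 0), value = -1
Edge 2: B (sign +) -> bounds (-1, 0), value = -1/2
Edge 3: R (sign -) -> bounds (-1, -1/2), value = -3/4
Edge 4: B (sign +) -> bounds (-3/4, -1/2), value = -5/8
Edge 5: R (sign -) -> bounds (-3/4, -5/8), value = -11/16
Edge 6: B (sign +) -> bounds (-11/16, -5/8), value = -21/32
Edge 7: R (sign -) -> bounds (-11/16, -21/32), value = -43/64
Edge 8: B (sign +) -> bounds (-43/64, -21/32), value = -85/128
Edge 9: R (sign -) -> bounds (-43/64, -85/128), value = -171/256
Edge 10: B (sign +) -> bounds (-171/256, -85/128), value = -341/512
Game value = -341/512

-341/512


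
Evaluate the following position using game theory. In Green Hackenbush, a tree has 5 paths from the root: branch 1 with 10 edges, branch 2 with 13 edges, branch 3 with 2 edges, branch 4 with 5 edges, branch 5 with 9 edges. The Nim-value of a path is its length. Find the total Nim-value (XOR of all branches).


The tree has 5 branches from the ground vertex.
In Green Hackenbush, the Nim-value of a simple path of length k is k.
Branch 1: length 10, Nim-value = 10
Branch 2: length 13, Nim-value = 13
Branch 3: length 2, Nim-value = 2
Branch 4: length 5, Nim-value = 5
Branch 5: length 9, Nim-value = 9
Total Nim-value = XOR of all branch values:
0 XOR 10 = 10
10 XOR 13 = 7
7 XOR 2 = 5
5 XOR 5 = 0
0 XOR 9 = 9
Nim-value of the tree = 9

9


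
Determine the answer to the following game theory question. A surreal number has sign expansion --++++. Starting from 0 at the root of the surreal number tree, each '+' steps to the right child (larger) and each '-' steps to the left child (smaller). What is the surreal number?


Sign expansion: --++++
Rule: track bounds (lo, hi), initially (-inf, +inf). On '+', the current value becomes lo and we move to the simplest number in (value, hi): value + 1 if hi = +inf, otherwise the midpoint (value + hi)/2. On '-', the current value becomes hi and we move to value - 1 if lo = -inf, otherwise the midpoint (lo + value)/2.
Start at 0.
Step 1: sign = -, move left. Bounds: (-inf, 0). Value = -1
Step 2: sign = -, move left. Bounds: (-inf, -1). Value = -2
Step 3: sign = +, move right. Bounds: (-2, -1). Value = -3/2
Step 4: sign = +, move right. Bounds: (-3/2, -1). Value = -5/4
Step 5: sign = +, move right. Bounds: (-5/4, -1). Value = -9/8
Step 6: sign = +, move right. Bounds: (-9/8, -1). Value = -17/16
The surreal number with sign expansion --++++ is -17/16.

-17/16


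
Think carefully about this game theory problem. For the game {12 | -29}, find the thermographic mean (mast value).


Game = {12 | -29}, a switch {a | b} with numbers a > b.
Its thermograph has left wall a - t and right wall b + t, which meet at t = (a - b)/2, where both equal (a + b)/2. So the mast (mean value) is at (a + b)/2.
Mean = (12 + (-29))/2 = -17/2 = -17/2

-17/2


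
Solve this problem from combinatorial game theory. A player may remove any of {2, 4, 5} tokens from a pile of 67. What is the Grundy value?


The subtraction set is S = {2, 4, 5}.
G(k) = mex{ G(k - s) : s in S, s <= k }. We compute iteratively: G(0) = 0.
G(1) = mex({}) = 0
G(2) = mex({0}) = 1
G(3) = mex({0}) = 1
G(4) = mex({0, 1}) = 2
G(5) = mex({0, 1}) = 2
G(6) = mex({0, 1, 2}) = 3
G(7) = mex({1, 2}) = 0
G(8) = mex({1, 2, 3}) = 0
G(9) = mex({0, 2}) = 1
G(10) = mex({0, 2, 3}) = 1
G(11) = mex({0, 1, 3}) = 2
Observe that G(7)..G(11) = 0, 0, 1, 1, 2 repeats G(0)..G(4) = 0, 0, 1, 1, 2.
For k >= max(S) = 5, G(k) is determined by the previous 5 values G(k-5)..G(k-1); a window of 5 consecutive values has recurred shifted by 7, so by induction G(k + 7) = G(k) for all k >= 0: the sequence is periodic from the start with period 7.
One period: G(0..6) = 0, 0, 1, 1, 2, 2, 3.
67 mod 7 = 4, so G(67) = G(4) = 2.

2


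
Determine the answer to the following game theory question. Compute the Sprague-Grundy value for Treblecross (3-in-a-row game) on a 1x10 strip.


Treblecross: place X on empty cells; 3-in-a-row wins.
Playing within two cells of an existing X lets the opponent win at once, so sensible play treats the cells i-2..i+2 around each X as dead. The player left with no safe cell loses, so this is a normal-play take-away game on strips of safe cells.
Placing X at cell i (0-indexed) of a strip of k safe cells leaves independent strips of sizes max(0, i-2) and max(0, k-i-3). Hence G(k) = mex{ G(max(0,i-2)) XOR G(max(0,k-i-3)) : 0 <= i < k }, with G(0) = 0.
G(1): splits (0,0):0^0=0 -> mex({0}) = 1
G(2): splits (0,0):0^0=0 -> mex({0}) = 1
G(3): splits (0,0):0^0=0 -> mex({0}) = 1
G(4): splits (0,1):0^1=1 (0,0):0^0=0 -> mex({0, 1}) = 2
G(5): splits (0,2):0^1=1 (0,1):0^1=1 (0,0):0^0=0 -> mex({0, 1}) = 2
G(6) = mex({1}) = 0
G(7) = mex({0, 1, 2}) = 3
G(8) = mex({0, 1, 2}) = 3
G(9) = mex({0, 2}) = 1
G(10) = mex({0, 2, 3}) = 1
Therefore G(10) = 1.

1


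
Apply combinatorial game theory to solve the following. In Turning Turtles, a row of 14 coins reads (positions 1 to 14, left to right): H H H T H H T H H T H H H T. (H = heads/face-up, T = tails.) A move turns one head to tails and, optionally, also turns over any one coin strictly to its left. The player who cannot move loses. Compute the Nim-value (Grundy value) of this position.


Coins: H H H T H H T H H T H H H T
Key fact: a single head at position k behaves exactly like a Nim heap of size k (turning it to T and optionally flipping a coin at j < k corresponds to moving the heap from k to j, or to 0), and heads combine as a disjunctive sum (two heads at the same place would cancel, matching j XOR j = 0). So the Nim-value is the XOR of the 1-indexed positions of the heads.
Face-up positions (1-indexed): [1, 2, 3, 5, 6, 8, 9, 11, 12, 13]
XOR 0 with 1: 0 XOR 1 = 1
XOR 1 with 2: 1 XOR 2 = 3
XOR 3 with 3: 3 XOR 3 = 0
XOR 0 with 5: 0 XOR 5 = 5
XOR 5 with 6: 5 XOR 6 = 3
XOR 3 with 8: 3 XOR 8 = 11
XOR 11 with 9: 11 XOR 9 = 2
XOR 2 with 11: 2 XOR 11 = 9
XOR 9 with 12: 9 XOR 12 = 5
XOR 5 with 13: 5 XOR 13 = 8
Nim-value = 8

8


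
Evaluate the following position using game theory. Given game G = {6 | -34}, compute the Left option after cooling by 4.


Original game: {6 | -34} (a switch {a | b} with a > b).
Cooling by t (for t below the temperature (a - b)/2 = 20) taxes each move by t: {a | b} cooled by t is {a - t | b + t}.
Cooling amount: t = 4
Cooled Left option: 6 - 4 = 2
Cooled Right option: -34 + 4 = -30
Cooled game: {2 | -30}
Left option = 2

2
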